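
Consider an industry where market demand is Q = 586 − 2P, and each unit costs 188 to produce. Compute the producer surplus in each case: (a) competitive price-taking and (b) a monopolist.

Competition: PS = 0; Monopoly: PS = 5512.5

Inverting demand: P = 293 − 0.5Q.
Competitive firms price at marginal cost: P = 188, giving Q = 210.
PS = (188 − 188)·210 = 0.
A monopolist chooses Q where MR = MC. MR = 293 − Q; setting this equal to 188 gives Q = 105 and P = 240.5.
PS = (240.5 − 188)·105 = 5512.5.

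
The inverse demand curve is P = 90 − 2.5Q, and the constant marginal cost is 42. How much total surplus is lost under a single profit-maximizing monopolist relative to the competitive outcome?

DWL = 115.2

Perfect competition: P = MC = 42, so 90 − 2.5Q = 42 and Q = 19.2.
The monopolist equates marginal revenue to marginal cost: 90 − 5Q = 42, so Q = 9.6. From demand, P = 66.
DWL is the triangle between Q = 9.6 and Q = 19.2: ½·(19.2 − 9.6)·(66 − 42) = 115.2.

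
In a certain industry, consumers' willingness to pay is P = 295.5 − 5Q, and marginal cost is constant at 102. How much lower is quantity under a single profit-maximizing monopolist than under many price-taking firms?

Perfect competition: P = MC = 102, so 295.5 − 5Q = 102 and Q = 38.7.
The monopolist equates marginal revenue to marginal cost: 295.5 − 10Q = 102, so Q = 19.35. From demand, P = 198.75.
Change in quantity: 19.35 − 38.7 = −19.35.

Quantity falls by 19.35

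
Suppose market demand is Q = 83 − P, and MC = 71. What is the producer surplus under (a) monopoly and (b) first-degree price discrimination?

Monopoly: PS = 36; Perfect PD: PS = 72

Inverting demand: P = 83 − Q.
The monopolist equates marginal revenue to marginal cost: 83 − 2Q = 71, so Q = 6. From demand, P = 77.
PS = (77 − 71)·6 = 36.
A perfectly discriminating monopolist sells every unit with P(Q) ≥ MC(Q), so output equals the competitive quantity Q = 12. Each buyer pays their reservation price, so CS = 0 and the firm captures all surplus.
PS = ½·(83 − 71)·12 = 72.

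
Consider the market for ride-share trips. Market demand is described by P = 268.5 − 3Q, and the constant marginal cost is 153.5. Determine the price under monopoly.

P = 211

A monopolist chooses Q where MR = MC. MR = 268.5 − 6Q; setting this equal to 153.5 gives Q = 115/6 and P = 211.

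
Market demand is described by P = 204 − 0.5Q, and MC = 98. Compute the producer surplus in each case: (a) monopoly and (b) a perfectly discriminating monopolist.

Monopoly: PS = 5618; Perfect PD: PS = 11236

A monopolist chooses Q where MR = MC. MR = 204 − Q; setting this equal to 98 gives Q = 106 and P = 151.
PS = (151 − 98)·106 = 5618.
Under first-degree price discrimination the firm charges each unit its demand price and produces up to where P = MC, i.e. Q = 212. Consumer surplus is zero; producer surplus equals total surplus.
PS = ½·(204 − 98)·212 = 11236.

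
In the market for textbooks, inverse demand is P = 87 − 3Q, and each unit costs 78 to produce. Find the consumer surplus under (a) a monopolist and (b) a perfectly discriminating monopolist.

The monopolist equates marginal revenue to marginal cost: 87 − 6Q = 78, so Q = 1.5. From demand, P = 82.5.
CS = ½·(87 − 82.5)·1.5 = 3.375.
A perfectly discriminating monopolist sells every unit with P(Q) ≥ MC(Q), so output equals the competitive quantity Q = 3. Each buyer pays their reservation price, so CS = 0 and the firm captures all surplus.
CS = 0.

Monopoly: CS = 3.375; Perfect PD: CS = 0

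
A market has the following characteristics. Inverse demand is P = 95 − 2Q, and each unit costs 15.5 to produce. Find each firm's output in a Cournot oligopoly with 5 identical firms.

In a 5-firm Cournot equilibrium, symmetry and the first-order condition give q = (95 − 15.5)/(12) = 6.625. So Q = 33.125 and P = 28.75.

q_i = 6.625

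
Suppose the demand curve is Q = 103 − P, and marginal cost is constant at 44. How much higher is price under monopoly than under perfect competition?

Inverting demand: P = 103 − Q.
Perfect competition: P = MC = 44, so 103 − Q = 44 and Q = 59.
Monopoly sets MR = MC: 103 − 2Q = 44 ⇒ Q = 29.5, P = 103 − 29.5 = 73.5.
Change in price: 73.5 − 44 = 29.5.

P rises by 29.5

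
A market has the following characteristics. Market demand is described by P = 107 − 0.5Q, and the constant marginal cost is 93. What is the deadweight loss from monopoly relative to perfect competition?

Under competition P = MC = 93, so Q = (107 − 93)/0.5 = 28.
The monopolist equates marginal revenue to marginal cost: 107 − Q = 93, so Q = 14. From demand, P = 100.
DWL is the triangle between Q = 14 and Q = 28: ½·(28 − 14)·(100 − 93) = 49.

DWL = 49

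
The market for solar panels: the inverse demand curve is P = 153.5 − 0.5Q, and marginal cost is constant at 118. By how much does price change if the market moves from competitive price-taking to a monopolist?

P rises by 17.75

Competitive firms price at marginal cost: P = 118, giving Q = 71.
A monopolist chooses Q where MR = MC. MR = 153.5 − Q; setting this equal to 118 gives Q = 35.5 and P = 135.75.
Change in price: 135.75 − 118 = 17.75.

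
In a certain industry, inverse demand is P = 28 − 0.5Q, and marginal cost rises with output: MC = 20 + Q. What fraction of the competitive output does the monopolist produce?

Q_m/Q_c = 0.75

A monopolist chooses Q where MR = MC. MR = 28 − Q; setting this equal to 20 + Q gives Q = 4 and P = 26.
Competitive equilibrium sets price equal to marginal cost: 28 − 0.5Q = 20 + Q, so Q = 16/3 and P = 76/3.
Ratio Q_m/Q_c = 4/(16/3) = 0.75.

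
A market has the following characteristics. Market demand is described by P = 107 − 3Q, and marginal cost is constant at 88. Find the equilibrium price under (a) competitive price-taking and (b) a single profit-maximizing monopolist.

Competition: P = 88; Monopoly: P = 97.5

Under competition P = MC = 88, so Q = (107 − 88)/3 = 19/3.
The monopolist equates marginal revenue to marginal cost: 107 − 6Q = 88, so Q = 19/6. From demand, P = 97.5.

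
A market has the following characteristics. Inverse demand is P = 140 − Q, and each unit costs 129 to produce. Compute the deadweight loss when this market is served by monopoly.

DWL = 15.125

Under competition P = MC = 129, so Q = (140 − 129)/1 = 11.
A monopolist chooses Q where MR = MC. MR = 140 − 2Q; setting this equal to 129 gives Q = 5.5 and P = 134.5.
DWL is the triangle between Q = 5.5 and Q = 11: ½·(11 − 5.5)·(134.5 − 129) = 15.125.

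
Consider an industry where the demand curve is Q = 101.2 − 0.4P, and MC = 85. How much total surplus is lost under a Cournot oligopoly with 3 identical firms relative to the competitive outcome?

Inverting demand: P = 253 − 2.5Q.
Competitive firms price at marginal cost: P = 85, giving Q = 67.2.
In a 3-firm Cournot equilibrium, symmetry and the first-order condition give q = (253 − 85)/(10) = 16.8. So Q = 50.4 and P = 127.
DWL is the triangle between Q = 50.4 and Q = 67.2: ½·(67.2 − 50.4)·(127 − 85) = 352.8.

DWL = 352.8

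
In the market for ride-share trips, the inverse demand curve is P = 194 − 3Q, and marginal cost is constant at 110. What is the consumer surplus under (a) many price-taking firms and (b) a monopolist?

Competition: CS = 1176; Monopoly: CS = 294

Competitive firms price at marginal cost: P = 110, giving Q = 28.
CS = ½·(194 − 110)·28 = 1176.
A monopolist chooses Q where MR = MC. MR = 194 − 6Q; setting this equal to 110 gives Q = 14 and P = 152.
CS = ½·(194 − 152)·14 = 294.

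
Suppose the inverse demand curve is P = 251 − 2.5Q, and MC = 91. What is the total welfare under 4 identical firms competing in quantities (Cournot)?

In a 4-firm Cournot equilibrium, symmetry and the first-order condition give q = (251 − 91)/(12.5) = 12.8. So Q = 51.2 and P = 123.
CS = ½·(251 − 123)·51.2 = 3276.8; PS = (123 − 91)·51.2 = 1638.4; TS = 4915.2.

TS = 4915.2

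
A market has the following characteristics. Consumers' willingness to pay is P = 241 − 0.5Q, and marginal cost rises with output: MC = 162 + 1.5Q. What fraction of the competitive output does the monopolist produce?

Q_m/Q_c = 0.8

Monopoly sets MR = MC: 241 − Q = 162 + 1.5Q ⇒ Q = 31.6, P = 241 − 0.5·31.6 = 225.2.
Under competition P = MC: 241 − 0.5Q = 162 + 1.5Q ⇒ Q = 39.5, P = 221.25.
Ratio Q_m/Q_c = 31.6/39.5 = 0.8.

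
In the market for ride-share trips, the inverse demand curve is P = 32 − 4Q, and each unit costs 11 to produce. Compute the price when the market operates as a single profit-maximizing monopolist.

P = 21.5

Monopoly sets MR = MC: 32 − 8Q = 11 ⇒ Q = 2.625, P = 32 − 4·2.625 = 21.5.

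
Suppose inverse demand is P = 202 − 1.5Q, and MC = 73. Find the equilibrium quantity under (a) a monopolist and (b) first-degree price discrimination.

Monopoly: Q = 43; Perfect PD: Q = 86

The monopolist equates marginal revenue to marginal cost: 202 − 3Q = 73, so Q = 43. From demand, P = 137.5.
Under first-degree price discrimination the firm charges each unit its demand price and produces up to where P = MC, i.e. Q = 86. Consumer surplus is zero; producer surplus equals total surplus.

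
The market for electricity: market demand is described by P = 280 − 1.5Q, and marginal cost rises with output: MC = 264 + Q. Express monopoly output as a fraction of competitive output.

Monopoly sets MR = MC: 280 − 3Q = 264 + Q ⇒ Q = 4, P = 280 − 1.5·4 = 274.
Under competition P = MC: 280 − 1.5Q = 264 + Q ⇒ Q = 6.4, P = 270.4.
Ratio Q_m/Q_c = 4/6.4 = 0.625.

Q_m/Q_c = 0.625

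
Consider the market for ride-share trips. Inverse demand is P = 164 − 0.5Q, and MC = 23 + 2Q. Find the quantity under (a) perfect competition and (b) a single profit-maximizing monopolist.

Competitive equilibrium sets price equal to marginal cost: 164 − 0.5Q = 23 + 2Q, so Q = 56.4 and P = 135.8.
A monopolist chooses Q where MR = MC. MR = 164 − Q; setting this equal to 23 + 2Q gives Q = 47 and P = 140.5.

Competition: Q = 56.4; Monopoly: Q = 47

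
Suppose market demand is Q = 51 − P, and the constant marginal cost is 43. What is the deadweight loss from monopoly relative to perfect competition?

Inverting demand: P = 51 − Q.
Competitive firms price at marginal cost: P = 43, giving Q = 8.
A monopolist chooses Q where MR = MC. MR = 51 − 2Q; setting this equal to 43 gives Q = 4 and P = 47.
DWL is the triangle between Q = 4 and Q = 8: ½·(8 − 4)·(47 − 43) = 8.

DWL = 8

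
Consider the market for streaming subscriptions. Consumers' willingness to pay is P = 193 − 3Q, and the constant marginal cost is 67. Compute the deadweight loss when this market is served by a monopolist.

DWL = 661.5

Competitive firms price at marginal cost: P = 67, giving Q = 42.
A monopolist chooses Q where MR = MC. MR = 193 − 6Q; setting this equal to 67 gives Q = 21 and P = 130.
DWL is the triangle between Q = 21 and Q = 42: ½·(42 − 21)·(130 − 67) = 661.5.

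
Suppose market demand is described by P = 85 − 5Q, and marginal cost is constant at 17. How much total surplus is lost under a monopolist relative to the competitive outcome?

Perfect competition: P = MC = 17, so 85 − 5Q = 17 and Q = 13.6.
Monopoly sets MR = MC: 85 − 10Q = 17 ⇒ Q = 6.8, P = 85 − 5·6.8 = 51.
DWL is the triangle between Q = 6.8 and Q = 13.6: ½·(13.6 − 6.8)·(51 − 17) = 115.6.

DWL = 115.6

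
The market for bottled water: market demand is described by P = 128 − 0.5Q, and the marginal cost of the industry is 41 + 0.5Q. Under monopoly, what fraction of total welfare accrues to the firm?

The monopolist equates marginal revenue to marginal cost: 128 − Q = 41 + 0.5Q, so Q = 58. From demand, P = 99.
CS = ½·(128 − 99)·58 = 841.
PS = P·Q − VC(Q) = 99·58 − (41·58 + ½·0.5·58²) = 2523.
Share captured = PS/TS = 2523/3364 = 0.75.

PS/TS = 0.75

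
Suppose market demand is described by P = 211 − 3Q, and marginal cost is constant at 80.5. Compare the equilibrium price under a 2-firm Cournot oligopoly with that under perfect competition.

Cournot: P = 124; Competition: P = 80.5

With 2 symmetric Cournot firms, each firm's FOC gives 211 − 9q = 80.5, so q = 14.5, Q = 2·14.5 = 29, and P = 124.
Perfect competition: P = MC = 80.5, so 211 − 3Q = 80.5 and Q = 43.5.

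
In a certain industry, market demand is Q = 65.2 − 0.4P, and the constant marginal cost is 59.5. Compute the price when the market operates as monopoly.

P = 111.25

Inverting demand: P = 163 − 2.5Q.
Monopoly sets MR = MC: 163 − 5Q = 59.5 ⇒ Q = 20.7, P = 163 − 2.5·20.7 = 111.25.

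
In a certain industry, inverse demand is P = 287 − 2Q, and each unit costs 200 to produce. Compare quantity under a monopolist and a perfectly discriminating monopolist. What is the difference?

Quantity rises by 21.75

A monopolist chooses Q where MR = MC. MR = 287 − 4Q; setting this equal to 200 gives Q = 21.75 and P = 243.5.
With perfect price discrimination, output is the efficient level Q = 43.5 (where demand meets MC), but every buyer pays their willingness to pay: CS = 0 and PS = total surplus.
Change in quantity: 43.5 − 21.75 = 21.75.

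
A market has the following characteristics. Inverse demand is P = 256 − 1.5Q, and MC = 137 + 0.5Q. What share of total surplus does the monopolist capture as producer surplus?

The monopolist equates marginal revenue to marginal cost: 256 − 3Q = 137 + 0.5Q, so Q = 34. From demand, P = 205.
CS = ½·(256 − 205)·34 = 867.
PS = P·Q − VC(Q) = 205·34 − (137·34 + ½·0.5·34²) = 2023.
Share captured = PS/TS = 2023/2890 = 0.7.

PS/TS = 0.7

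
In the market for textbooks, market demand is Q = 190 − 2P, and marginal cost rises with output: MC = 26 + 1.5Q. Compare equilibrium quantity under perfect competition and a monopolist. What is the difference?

Inverting demand: P = 95 − 0.5Q.
Under competition P = MC: 95 − 0.5Q = 26 + 1.5Q ⇒ Q = 34.5, P = 77.75.
The monopolist equates marginal revenue to marginal cost: 95 − Q = 26 + 1.5Q, so Q = 27.6. From demand, P = 81.2.
Change in equilibrium quantity: 27.6 − 34.5 = −6.9.

Equilibrium quantity falls by 6.9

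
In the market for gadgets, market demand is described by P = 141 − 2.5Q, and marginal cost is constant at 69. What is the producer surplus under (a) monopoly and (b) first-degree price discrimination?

The monopolist equates marginal revenue to marginal cost: 141 − 5Q = 69, so Q = 14.4. From demand, P = 105.
PS = (105 − 69)·14.4 = 518.4.
Under first-degree price discrimination the firm charges each unit its demand price and produces up to where P = MC, i.e. Q = 28.8. Consumer surplus is zero; producer surplus equals total surplus.
PS = ½·(141 − 69)·28.8 = 1036.8.

Monopoly: PS = 518.4; Perfect PD: PS = 1036.8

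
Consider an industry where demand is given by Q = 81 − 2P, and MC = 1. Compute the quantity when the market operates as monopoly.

Q = 39.5

Inverting demand: P = 40.5 − 0.5Q.
Monopoly sets MR = MC: 40.5 − Q = 1 ⇒ Q = 39.5, P = 40.5 − 0.5·39.5 = 20.75.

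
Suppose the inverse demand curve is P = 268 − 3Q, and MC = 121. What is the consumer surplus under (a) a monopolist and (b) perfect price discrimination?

Monopoly: CS = 900.375; Perfect PD: CS = 0

The monopolist equates marginal revenue to marginal cost: 268 − 6Q = 121, so Q = 24.5. From demand, P = 194.5.
CS = ½·(268 − 194.5)·24.5 = 900.375.
A perfectly discriminating monopolist sells every unit with P(Q) ≥ MC(Q), so output equals the competitive quantity Q = 49. Each buyer pays their reservation price, so CS = 0 and the firm captures all surplus.
CS = 0.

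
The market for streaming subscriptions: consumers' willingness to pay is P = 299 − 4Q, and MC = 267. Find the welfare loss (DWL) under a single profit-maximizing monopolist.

DWL = 32

Under competition P = MC = 267, so Q = (299 − 267)/4 = 8.
A monopolist chooses Q where MR = MC. MR = 299 − 8Q; setting this equal to 267 gives Q = 4 and P = 283.
DWL is the triangle between Q = 4 and Q = 8: ½·(8 − 4)·(283 − 267) = 32.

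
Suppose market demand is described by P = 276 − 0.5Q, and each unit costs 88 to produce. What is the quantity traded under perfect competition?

Competitive firms price at marginal cost: P = 88, giving Q = 376.

Q = 376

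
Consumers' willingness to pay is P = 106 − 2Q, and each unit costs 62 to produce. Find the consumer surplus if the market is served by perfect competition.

CS = 484

Competitive firms price at marginal cost: P = 62, giving Q = 22.
CS = ½·(106 − 62)·22 = 484.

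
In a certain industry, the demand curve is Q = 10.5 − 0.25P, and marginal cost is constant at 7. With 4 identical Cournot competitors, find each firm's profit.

π_i = 12.25

Inverting demand: P = 42 − 4Q.
In a 4-firm Cournot equilibrium, symmetry and the first-order condition give q = (42 − 7)/(20) = 1.75. So Q = 7 and P = 14.
Each firm's profit = (14 − 7)·1.75 = 12.25.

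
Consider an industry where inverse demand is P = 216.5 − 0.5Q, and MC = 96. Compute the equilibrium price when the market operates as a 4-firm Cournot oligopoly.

P = 120.1

In a 4-firm Cournot equilibrium, symmetry and the first-order condition give q = (216.5 − 96)/(2.5) = 48.2. So Q = 192.8 and P = 120.1.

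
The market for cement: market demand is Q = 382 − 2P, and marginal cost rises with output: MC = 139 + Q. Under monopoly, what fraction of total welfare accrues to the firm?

PS/TS = 0.8

Inverting demand: P = 191 − 0.5Q.
The monopolist equates marginal revenue to marginal cost: 191 − Q = 139 + Q, so Q = 26. From demand, P = 178.
CS = ½·(191 − 178)·26 = 169.
PS = P·Q − VC(Q) = 178·26 − (139·26 + ½·1·26²) = 676.
Share captured = PS/TS = 676/845 = 0.8.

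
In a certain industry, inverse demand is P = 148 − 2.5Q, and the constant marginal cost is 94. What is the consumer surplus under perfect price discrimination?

Under first-degree price discrimination the firm charges each unit its demand price and produces up to where P = MC, i.e. Q = 21.6. Consumer surplus is zero; producer surplus equals total surplus.
CS = 0.

CS = 0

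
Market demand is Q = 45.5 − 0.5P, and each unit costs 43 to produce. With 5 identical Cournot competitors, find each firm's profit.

Inverting demand: P = 91 − 2Q.
Cournot with 5 identical firms: the symmetric best-response condition is 91 − 12q = 43. Each firm produces q = 4, total output Q = 20, price P = 51.
Each firm's profit = (51 − 43)·4 = 32.

π_i = 32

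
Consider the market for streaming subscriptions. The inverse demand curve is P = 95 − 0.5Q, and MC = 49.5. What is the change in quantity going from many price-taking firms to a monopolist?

Quantity falls by 45.5

Under competition P = MC = 49.5, so Q = (95 − 49.5)/0.5 = 91.
Monopoly sets MR = MC: 95 − Q = 49.5 ⇒ Q = 45.5, P = 95 − 0.5·45.5 = 72.25.
Change in quantity: 45.5 − 91 = −45.5.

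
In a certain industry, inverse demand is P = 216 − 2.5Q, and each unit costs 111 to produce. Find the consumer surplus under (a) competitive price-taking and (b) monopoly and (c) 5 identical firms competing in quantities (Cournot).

Competitive firms price at marginal cost: P = 111, giving Q = 42.
CS = ½·(216 − 111)·42 = 2205.
Monopoly sets MR = MC: 216 − 5Q = 111 ⇒ Q = 21, P = 216 − 2.5·21 = 163.5.
CS = ½·(216 − 163.5)·21 = 551.25.
In a 5-firm Cournot equilibrium, symmetry and the first-order condition give q = (216 − 111)/(15) = 7. So Q = 35 and P = 128.5.
CS = ½·(216 − 128.5)·35 = 1531.25.

Competition: CS = 2205; Monopoly: CS = 551.25; Cournot: CS = 1531.25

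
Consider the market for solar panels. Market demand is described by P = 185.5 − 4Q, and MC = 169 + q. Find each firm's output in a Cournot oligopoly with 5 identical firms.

With 5 symmetric Cournot firms, each firm's FOC gives 185.5 − 24q = 169 + q, so q = 0.66, Q = 5·0.66 = 3.3, and P = 172.3.

q_i = 0.66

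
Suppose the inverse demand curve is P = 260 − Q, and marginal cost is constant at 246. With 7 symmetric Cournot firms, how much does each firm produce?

q_i = 1.75

Cournot with 7 identical firms: the symmetric best-response condition is 260 − 8q = 246. Each firm produces q = 1.75, total output Q = 12.25, price P = 247.75.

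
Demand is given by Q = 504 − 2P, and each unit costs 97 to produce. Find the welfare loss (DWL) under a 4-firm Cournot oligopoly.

Inverting demand: P = 252 − 0.5Q.
Perfect competition: P = MC = 97, so 252 − 0.5Q = 97 and Q = 310.
Cournot with 4 identical firms: the symmetric best-response condition is 252 − 2.5q = 97. Each firm produces q = 62, total output Q = 248, price P = 128.
DWL is the triangle between Q = 248 and Q = 310: ½·(310 − 248)·(128 − 97) = 961.

DWL = 961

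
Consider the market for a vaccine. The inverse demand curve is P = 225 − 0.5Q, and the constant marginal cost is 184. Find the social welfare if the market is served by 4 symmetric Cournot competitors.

Cournot with 4 identical firms: the symmetric best-response condition is 225 − 2.5q = 184. Each firm produces q = 16.4, total output Q = 65.6, price P = 192.2.
CS = ½·(225 − 192.2)·65.6 = 1075.84; PS = (192.2 − 184)·65.6 = 537.92; TS = 1613.76.

TS = 1613.76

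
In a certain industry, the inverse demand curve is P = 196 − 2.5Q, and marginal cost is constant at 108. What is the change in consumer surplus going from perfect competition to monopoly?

CS falls by 1161.6

Under competition P = MC = 108, so Q = (196 − 108)/2.5 = 35.2.
CS = ½·(196 − 108)·35.2 = 1548.8.
Monopoly sets MR = MC: 196 − 5Q = 108 ⇒ Q = 17.6, P = 196 − 2.5·17.6 = 152.
CS = ½·(196 − 152)·17.6 = 387.2.
Change in consumer surplus: 387.2 − 1548.8 = −1161.6.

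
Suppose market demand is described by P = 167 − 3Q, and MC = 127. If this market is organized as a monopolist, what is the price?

P = 147

Monopoly sets MR = MC: 167 − 6Q = 127 ⇒ Q = 20/3, P = 167 − 3·20/3 = 147.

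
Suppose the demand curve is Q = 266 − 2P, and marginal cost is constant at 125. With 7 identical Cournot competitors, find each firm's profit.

π_i = 2

Inverting demand: P = 133 − 0.5Q.
In a 7-firm Cournot equilibrium, symmetry and the first-order condition give q = (133 − 125)/(4) = 2. So Q = 14 and P = 126.
Each firm's profit = (126 − 125)·2 = 2.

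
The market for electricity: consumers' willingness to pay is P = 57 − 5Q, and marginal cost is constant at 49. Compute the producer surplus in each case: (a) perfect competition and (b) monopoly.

Competitive firms price at marginal cost: P = 49, giving Q = 1.6.
PS = (49 − 49)·1.6 = 0.
A monopolist chooses Q where MR = MC. MR = 57 − 10Q; setting this equal to 49 gives Q = 0.8 and P = 53.
PS = (53 − 49)·0.8 = 3.2.

Competition: PS = 0; Monopoly: PS = 3.2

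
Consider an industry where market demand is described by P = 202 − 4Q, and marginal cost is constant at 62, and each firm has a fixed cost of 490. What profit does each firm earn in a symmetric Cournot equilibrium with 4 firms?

π_i = −294

With 4 symmetric Cournot firms, each firm's FOC gives 202 − 20q = 62, so q = 7, Q = 4·7 = 28, and P = 90.
Each firm's profit = (90 − 62)·7 − 490 = −294.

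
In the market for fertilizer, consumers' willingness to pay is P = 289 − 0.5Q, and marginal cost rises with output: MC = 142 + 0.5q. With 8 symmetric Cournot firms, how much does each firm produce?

q_i = 29.4

In a 8-firm Cournot equilibrium, symmetry and the first-order condition give q = (289 − 142)/(5) = 29.4. So Q = 235.2 and P = 171.4.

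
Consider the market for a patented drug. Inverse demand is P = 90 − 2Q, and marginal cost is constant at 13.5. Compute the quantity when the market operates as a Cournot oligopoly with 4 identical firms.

In a 4-firm Cournot equilibrium, symmetry and the first-order condition give q = (90 − 13.5)/(10) = 7.65. So Q = 30.6 and P = 28.8.

Q = 30.6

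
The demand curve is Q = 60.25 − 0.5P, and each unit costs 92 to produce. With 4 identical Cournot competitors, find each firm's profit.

Inverting demand: P = 120.5 − 2Q.
Cournot with 4 identical firms: the symmetric best-response condition is 120.5 − 10q = 92. Each firm produces q = 2.85, total output Q = 11.4, price P = 97.7.
Each firm's profit = (97.7 − 92)·2.85 = 16.245.

π_i = 16.245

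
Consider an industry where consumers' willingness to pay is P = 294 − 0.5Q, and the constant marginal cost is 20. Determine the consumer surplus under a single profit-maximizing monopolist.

Monopoly sets MR = MC: 294 − Q = 20 ⇒ Q = 274, P = 294 − 0.5·274 = 157.
CS = ½·(294 − 157)·274 = 18769.

CS = 18769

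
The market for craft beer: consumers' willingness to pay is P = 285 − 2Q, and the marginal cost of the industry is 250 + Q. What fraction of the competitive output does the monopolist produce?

The monopolist equates marginal revenue to marginal cost: 285 − 4Q = 250 + Q, so Q = 7. From demand, P = 271.
Under competition P = MC: 285 − 2Q = 250 + Q ⇒ Q = 35/3, P = 785/3.
Ratio Q_m/Q_c = 7/(35/3) = 0.6.

Q_m/Q_c = 0.6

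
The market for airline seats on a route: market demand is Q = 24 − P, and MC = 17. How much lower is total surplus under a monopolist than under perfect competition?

Inverting demand: P = 24 − Q.
Under competition P = MC = 17, so Q = (24 − 17)/1 = 7.
CS = ½·(24 − 17)·7 = 24.5; PS = (17 − 17)·7 = 0; TS = 24.5.
The monopolist equates marginal revenue to marginal cost: 24 − 2Q = 17, so Q = 3.5. From demand, P = 20.5.
CS = ½·(24 − 20.5)·3.5 = 6.125; PS = (20.5 − 17)·3.5 = 12.25; TS = 18.375.
Change in total surplus: 18.375 − 24.5 = −6.125.

TS falls by 6.125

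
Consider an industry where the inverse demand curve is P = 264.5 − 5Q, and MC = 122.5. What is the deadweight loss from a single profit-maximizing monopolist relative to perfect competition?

Competitive firms price at marginal cost: P = 122.5, giving Q = 28.4.
Monopoly sets MR = MC: 264.5 − 10Q = 122.5 ⇒ Q = 14.2, P = 264.5 − 5·14.2 = 193.5.
DWL is the triangle between Q = 14.2 and Q = 28.4: ½·(28.4 − 14.2)·(193.5 − 122.5) = 504.1.

DWL = 504.1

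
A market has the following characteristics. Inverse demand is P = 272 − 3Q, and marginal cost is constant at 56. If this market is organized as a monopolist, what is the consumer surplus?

A monopolist chooses Q where MR = MC. MR = 272 − 6Q; setting this equal to 56 gives Q = 36 and P = 164.
CS = ½·(272 − 164)·36 = 1944.

CS = 1944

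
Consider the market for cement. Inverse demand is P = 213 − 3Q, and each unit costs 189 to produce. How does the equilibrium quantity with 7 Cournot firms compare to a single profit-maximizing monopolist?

Cournot: Q = 7; Monopoly: Q = 4

With 7 symmetric Cournot firms, each firm's FOC gives 213 − 24q = 189, so q = 1, Q = 7·1 = 7, and P = 192.
Monopoly sets MR = MC: 213 − 6Q = 189 ⇒ Q = 4, P = 213 − 3·4 = 201.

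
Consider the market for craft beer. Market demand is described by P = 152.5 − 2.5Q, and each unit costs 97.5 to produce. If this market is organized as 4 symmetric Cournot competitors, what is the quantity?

Q = 17.6

Cournot with 4 identical firms: the symmetric best-response condition is 152.5 − 12.5q = 97.5. Each firm produces q = 4.4, total output Q = 17.6, price P = 108.5.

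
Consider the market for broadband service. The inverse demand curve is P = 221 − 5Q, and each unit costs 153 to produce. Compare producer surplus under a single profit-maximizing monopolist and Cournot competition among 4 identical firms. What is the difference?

A monopolist chooses Q where MR = MC. MR = 221 − 10Q; setting this equal to 153 gives Q = 6.8 and P = 187.
PS = (187 − 153)·6.8 = 231.2.
With 4 symmetric Cournot firms, each firm's FOC gives 221 − 25q = 153, so q = 2.72, Q = 4·2.72 = 10.88, and P = 166.6.
PS = (166.6 − 153)·10.88 = 147.968.
Change in producer surplus: 147.968 − 231.2 = −83.232.

PS falls by 83.232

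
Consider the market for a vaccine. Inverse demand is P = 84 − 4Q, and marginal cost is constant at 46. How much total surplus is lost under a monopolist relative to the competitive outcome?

Competitive firms price at marginal cost: P = 46, giving Q = 9.5.
Monopoly sets MR = MC: 84 − 8Q = 46 ⇒ Q = 4.75, P = 84 − 4·4.75 = 65.
DWL is the triangle between Q = 4.75 and Q = 9.5: ½·(9.5 − 4.75)·(65 − 46) = 45.125.

DWL = 45.125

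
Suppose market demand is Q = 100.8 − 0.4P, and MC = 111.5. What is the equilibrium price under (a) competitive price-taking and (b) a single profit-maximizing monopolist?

Competition: P = 111.5; Monopoly: P = 181.75

Inverting demand: P = 252 − 2.5Q.
Competitive firms price at marginal cost: P = 111.5, giving Q = 56.2.
Monopoly sets MR = MC: 252 − 5Q = 111.5 ⇒ Q = 28.1, P = 252 − 2.5·28.1 = 181.75.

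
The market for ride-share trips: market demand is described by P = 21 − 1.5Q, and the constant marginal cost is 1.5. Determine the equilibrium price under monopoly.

A monopolist chooses Q where MR = MC. MR = 21 − 3Q; setting this equal to 1.5 gives Q = 6.5 and P = 11.25.

P = 11.25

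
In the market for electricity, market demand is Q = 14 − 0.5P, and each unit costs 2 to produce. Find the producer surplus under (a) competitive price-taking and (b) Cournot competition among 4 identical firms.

Competition: PS = 0; Cournot: PS = 54.08

Inverting demand: P = 28 − 2Q.
Competitive firms price at marginal cost: P = 2, giving Q = 13.
PS = (2 − 2)·13 = 0.
With 4 symmetric Cournot firms, each firm's FOC gives 28 − 10q = 2, so q = 2.6, Q = 4·2.6 = 10.4, and P = 7.2.
PS = (7.2 − 2)·10.4 = 54.08.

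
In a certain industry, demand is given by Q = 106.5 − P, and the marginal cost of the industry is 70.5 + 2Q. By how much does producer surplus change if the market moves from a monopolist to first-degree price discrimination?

Producer surplus rises by 54

Inverting demand: P = 106.5 − Q.
Monopoly sets MR = MC: 106.5 − 2Q = 70.5 + 2Q ⇒ Q = 9, P = 106.5 − 9 = 97.5.
PS = P·Q − VC(Q) = 97.5·9 − (70.5·9 + ½·2·9²) = 162.
Under first-degree price discrimination the firm charges each unit its demand price and produces up to where P = MC, i.e. Q = 12. Consumer surplus is zero; producer surplus equals total surplus.
PS = ½·(106.5 − 70.5)·12 = 216.
Change in producer surplus: 216 − 162 = 54.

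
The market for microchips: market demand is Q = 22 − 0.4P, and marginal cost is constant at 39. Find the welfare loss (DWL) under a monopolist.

DWL = 12.8

Inverting demand: P = 55 − 2.5Q.
Under competition P = MC = 39, so Q = (55 − 39)/2.5 = 6.4.
Monopoly sets MR = MC: 55 − 5Q = 39 ⇒ Q = 3.2, P = 55 − 2.5·3.2 = 47.
DWL is the triangle between Q = 3.2 and Q = 6.4: ½·(6.4 − 3.2)·(47 − 39) = 12.8.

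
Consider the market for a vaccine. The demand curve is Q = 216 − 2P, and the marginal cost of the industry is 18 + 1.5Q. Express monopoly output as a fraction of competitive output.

Q_m/Q_c = 0.8

Inverting demand: P = 108 − 0.5Q.
Monopoly sets MR = MC: 108 − Q = 18 + 1.5Q ⇒ Q = 36, P = 108 − 0.5·36 = 90.
Under competition P = MC: 108 − 0.5Q = 18 + 1.5Q ⇒ Q = 45, P = 85.5.
Ratio Q_m/Q_c = 36/45 = 0.8.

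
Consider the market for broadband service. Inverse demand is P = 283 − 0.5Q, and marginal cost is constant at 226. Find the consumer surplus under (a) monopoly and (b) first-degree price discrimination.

Monopoly sets MR = MC: 283 − Q = 226 ⇒ Q = 57, P = 283 − 0.5·57 = 254.5.
CS = ½·(283 − 254.5)·57 = 812.25.
Under first-degree price discrimination the firm charges each unit its demand price and produces up to where P = MC, i.e. Q = 114. Consumer surplus is zero; producer surplus equals total surplus.
CS = 0.

Monopoly: CS = 812.25; Perfect PD: CS = 0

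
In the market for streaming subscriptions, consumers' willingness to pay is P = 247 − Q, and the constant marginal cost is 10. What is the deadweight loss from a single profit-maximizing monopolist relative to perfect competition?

DWL = 7021.125

Perfect competition: P = MC = 10, so 247 − Q = 10 and Q = 237.
The monopolist equates marginal revenue to marginal cost: 247 − 2Q = 10, so Q = 118.5. From demand, P = 128.5.
DWL is the triangle between Q = 118.5 and Q = 237: ½·(237 − 118.5)·(128.5 − 10) = 7021.125.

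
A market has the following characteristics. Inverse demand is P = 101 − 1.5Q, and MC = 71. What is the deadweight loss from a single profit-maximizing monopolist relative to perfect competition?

Perfect competition: P = MC = 71, so 101 − 1.5Q = 71 and Q = 20.
A monopolist chooses Q where MR = MC. MR = 101 − 3Q; setting this equal to 71 gives Q = 10 and P = 86.
DWL is the triangle between Q = 10 and Q = 20: ½·(20 − 10)·(86 − 71) = 75.

DWL = 75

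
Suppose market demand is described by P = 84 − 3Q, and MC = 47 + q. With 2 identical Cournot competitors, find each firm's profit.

Cournot with 2 identical firms: the symmetric best-response condition is 84 − 9q = 47 + q. Each firm produces q = 3.7, total output Q = 7.4, price P = 61.8.
Each firm's profit = 61.8·3.7 − (47·3.7 + ½·1·3.7²) = 47.915.

π_i = 47.915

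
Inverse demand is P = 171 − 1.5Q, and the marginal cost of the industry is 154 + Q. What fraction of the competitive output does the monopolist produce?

Monopoly sets MR = MC: 171 − 3Q = 154 + Q ⇒ Q = 4.25, P = 171 − 1.5·4.25 = 164.625.
Under competition P = MC: 171 − 1.5Q = 154 + Q ⇒ Q = 6.8, P = 160.8.
Ratio Q_m/Q_c = 4.25/6.8 = 0.625.

Q_m/Q_c = 0.625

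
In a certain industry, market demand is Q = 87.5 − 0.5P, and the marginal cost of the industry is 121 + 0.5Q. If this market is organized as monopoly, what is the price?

Inverting demand: P = 175 − 2Q.
Monopoly sets MR = MC: 175 − 4Q = 121 + 0.5Q ⇒ Q = 12, P = 175 − 2·12 = 151.

P = 151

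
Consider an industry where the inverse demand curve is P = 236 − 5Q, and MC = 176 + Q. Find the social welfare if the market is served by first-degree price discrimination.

With perfect price discrimination, output is the efficient level Q = 10 (where demand meets MC), but every buyer pays their willingness to pay: CS = 0 and PS = total surplus.
TS = 300 (equal to competitive TS).

TS = 300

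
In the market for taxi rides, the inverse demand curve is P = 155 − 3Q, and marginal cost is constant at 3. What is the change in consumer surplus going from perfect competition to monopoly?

Consumer surplus falls by 2888

Competitive firms price at marginal cost: P = 3, giving Q = 152/3.
CS = ½·(155 − 3)·152/3 = 11552/3.
The monopolist equates marginal revenue to marginal cost: 155 − 6Q = 3, so Q = 76/3. From demand, P = 79.
CS = ½·(155 − 79)·76/3 = 2888/3.
Change in consumer surplus: 2888/3 − 11552/3 = −2888.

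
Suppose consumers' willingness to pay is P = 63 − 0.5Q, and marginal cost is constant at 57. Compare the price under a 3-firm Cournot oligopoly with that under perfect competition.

Cournot: P = 58.5; Competition: P = 57

Cournot with 3 identical firms: the symmetric best-response condition is 63 − 2q = 57. Each firm produces q = 3, total output Q = 9, price P = 58.5.
Perfect competition: P = MC = 57, so 63 − 0.5Q = 57 and Q = 12.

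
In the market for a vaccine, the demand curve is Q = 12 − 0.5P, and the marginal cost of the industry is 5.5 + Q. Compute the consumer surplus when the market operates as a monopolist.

CS = 13.69

Inverting demand: P = 24 − 2Q.
The monopolist equates marginal revenue to marginal cost: 24 − 4Q = 5.5 + Q, so Q = 3.7. From demand, P = 16.6.
CS = ½·(24 − 16.6)·3.7 = 13.69.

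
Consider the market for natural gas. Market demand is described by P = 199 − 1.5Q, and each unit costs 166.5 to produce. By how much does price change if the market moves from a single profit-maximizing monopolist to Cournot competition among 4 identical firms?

Monopoly sets MR = MC: 199 − 3Q = 166.5 ⇒ Q = 65/6, P = 199 − 1.5·65/6 = 182.75.
Cournot with 4 identical firms: the symmetric best-response condition is 199 − 7.5q = 166.5. Each firm produces q = 13/3, total output Q = 52/3, price P = 173.
Change in price: 173 − 182.75 = −9.75.

Price falls by 9.75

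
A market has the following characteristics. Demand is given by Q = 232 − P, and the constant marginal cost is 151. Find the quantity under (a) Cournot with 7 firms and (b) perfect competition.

Inverting demand: P = 232 − Q.
With 7 symmetric Cournot firms, each firm's FOC gives 232 − 8q = 151, so q = 10.125, Q = 7·10.125 = 70.875, and P = 161.125.
Competitive firms price at marginal cost: P = 151, giving Q = 81.

Cournot: Q = 70.875; Competition: Q = 81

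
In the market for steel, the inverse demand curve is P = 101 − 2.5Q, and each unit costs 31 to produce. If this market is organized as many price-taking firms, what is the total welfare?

TS = 980

Under competition P = MC = 31, so Q = (101 − 31)/2.5 = 28.
CS = ½·(101 − 31)·28 = 980; PS = (31 − 31)·28 = 0; TS = 980.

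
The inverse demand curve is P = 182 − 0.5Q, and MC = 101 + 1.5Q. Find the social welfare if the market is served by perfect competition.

TS = 1640.25

Under competition P = MC: 182 − 0.5Q = 101 + 1.5Q ⇒ Q = 40.5, P = 161.75.
CS = ½·(182 − 161.75)·40.5 = 6561/16; PS = (161.75·40.5 − 101·40.5 − ½·1.5·40.5²) = 19683/16; TS = 1640.25.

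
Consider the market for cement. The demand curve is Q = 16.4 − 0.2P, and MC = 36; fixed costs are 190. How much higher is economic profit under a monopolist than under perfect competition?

π rises by 105.8

Inverting demand: P = 82 − 5Q.
Competitive firms price at marginal cost: P = 36, giving Q = 9.2.
Profit = (36 − 36)·9.2 − 190 = −190.
Monopoly sets MR = MC: 82 − 10Q = 36 ⇒ Q = 4.6, P = 82 − 5·4.6 = 59.
Profit = (59 − 36)·4.6 − 190 = −84.2.
Change in economic profit: −84.2 − −190 = 105.8.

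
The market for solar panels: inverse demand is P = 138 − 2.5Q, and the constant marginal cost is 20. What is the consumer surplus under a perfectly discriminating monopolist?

A perfectly discriminating monopolist sells every unit with P(Q) ≥ MC(Q), so output equals the competitive quantity Q = 47.2. Each buyer pays their reservation price, so CS = 0 and the firm captures all surplus.
CS = 0.

CS = 0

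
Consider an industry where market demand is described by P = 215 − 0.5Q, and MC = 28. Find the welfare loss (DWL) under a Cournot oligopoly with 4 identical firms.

DWL = 1398.76

Competitive firms price at marginal cost: P = 28, giving Q = 374.
In a 4-firm Cournot equilibrium, symmetry and the first-order condition give q = (215 − 28)/(2.5) = 74.8. So Q = 299.2 and P = 65.4.
DWL is the triangle between Q = 299.2 and Q = 374: ½·(374 − 299.2)·(65.4 − 28) = 1398.76.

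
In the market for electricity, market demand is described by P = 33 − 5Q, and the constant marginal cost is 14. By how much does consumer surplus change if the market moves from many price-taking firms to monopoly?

Under competition P = MC = 14, so Q = (33 − 14)/5 = 3.8.
CS = ½·(33 − 14)·3.8 = 36.1.
A monopolist chooses Q where MR = MC. MR = 33 − 10Q; setting this equal to 14 gives Q = 1.9 and P = 23.5.
CS = ½·(33 − 23.5)·1.9 = 9.025.
Change in consumer surplus: 9.025 − 36.1 = −27.075.

CS falls by 27.075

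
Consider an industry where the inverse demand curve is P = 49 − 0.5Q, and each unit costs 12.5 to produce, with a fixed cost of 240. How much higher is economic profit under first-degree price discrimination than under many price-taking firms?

Economic profit rises by 1332.25

Perfect competition: P = MC = 12.5, so 49 − 0.5Q = 12.5 and Q = 73.
Profit = (12.5 − 12.5)·73 − 240 = −240.
A perfectly discriminating monopolist sells every unit with P(Q) ≥ MC(Q), so output equals the competitive quantity Q = 73. Each buyer pays their reservation price, so CS = 0 and the firm captures all surplus.
PS equals the full surplus area, 1332.25. Profit = 1332.25 − 240 = 1092.25.
Change in economic profit: 1092.25 − −240 = 1332.25.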